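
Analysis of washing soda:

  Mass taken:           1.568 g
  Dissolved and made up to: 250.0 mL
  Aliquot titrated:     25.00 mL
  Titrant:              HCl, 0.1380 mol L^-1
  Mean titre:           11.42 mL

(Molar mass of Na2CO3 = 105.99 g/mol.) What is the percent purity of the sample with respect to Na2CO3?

53.26 %

Na2CO3 + 2 HCl → 2 NaCl + H2O + CO2
n(HCl) per titration = 0.01142 × 0.1380 = 1.576 × 10^-3 mol
From the 1:2 ratio, n(Na2CO3) in each aliquot = 1/2 × 1.576 × 10^-3 = 7.880 × 10^-4 mol
n(Na2CO3) in the whole flask = 7.880 × 10^-4 × 250.0/25.00 = 7.880 × 10^-3 mol
mass of Na2CO3 = 7.880 × 10^-3 × 105.99 = 0.8352 g
% Na2CO3 = 0.8352 / 1.568 × 100 = 53.26 %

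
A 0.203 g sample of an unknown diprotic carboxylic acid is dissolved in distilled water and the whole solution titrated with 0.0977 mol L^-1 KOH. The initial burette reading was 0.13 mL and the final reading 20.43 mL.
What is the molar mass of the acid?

205 g/mol

n(KOH) = 0.0203 L × 0.0977 mol/L = 1.98 × 10^-3 mol
From the 1:2 ratio, n(H2A) = 1/2 × 1.98 × 10^-3 = 9.92 × 10^-4 mol
M = m / n = 0.203 g / 9.92 × 10^-4 mol = 205 g/mol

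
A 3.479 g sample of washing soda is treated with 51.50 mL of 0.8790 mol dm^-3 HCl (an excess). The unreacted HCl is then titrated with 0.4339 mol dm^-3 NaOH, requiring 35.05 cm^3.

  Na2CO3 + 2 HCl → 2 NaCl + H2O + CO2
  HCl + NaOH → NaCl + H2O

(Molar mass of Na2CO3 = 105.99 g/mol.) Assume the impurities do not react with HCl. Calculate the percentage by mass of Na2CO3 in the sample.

n(HCl) added = 0.05150 × 0.8790 = 0.04527 mol
n(NaOH) used in back-titration = 0.03505 × 0.4339 = 0.01521 mol
n(HCl) left over = 0.01521 mol (1:1 ratio)
n(HCl) consumed by analyte = 0.04527 − 0.01521 = 0.03006 mol
From the 1:2 ratio, n(Na2CO3) = 1/2 × 0.03006 = 0.01503 mol
mass of Na2CO3 = 0.01503 × 105.99 = 1.593 g
% Na2CO3 = 1.593 / 3.479 × 100 = 45.79 %

45.79 %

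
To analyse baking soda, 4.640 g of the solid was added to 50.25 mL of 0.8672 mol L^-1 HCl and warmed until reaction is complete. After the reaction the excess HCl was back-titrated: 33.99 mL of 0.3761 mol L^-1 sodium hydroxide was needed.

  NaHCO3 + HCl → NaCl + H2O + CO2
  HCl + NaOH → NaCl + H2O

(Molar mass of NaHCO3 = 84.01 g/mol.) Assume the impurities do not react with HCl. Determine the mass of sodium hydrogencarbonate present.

2.587 g

n(HCl) added = 0.05025 × 0.8672 = 0.04358 mol
n(NaOH) used in back-titration = 0.03399 × 0.3761 = 0.01278 mol
n(HCl) left over = 0.01278 mol (1:1 ratio)
n(HCl) consumed by analyte = 0.04358 − 0.01278 = 0.03079 mol
n(NaHCO3) = 0.03079 mol (1:1 ratio)
mass of NaHCO3 = 0.03079 × 84.01 = 2.587 g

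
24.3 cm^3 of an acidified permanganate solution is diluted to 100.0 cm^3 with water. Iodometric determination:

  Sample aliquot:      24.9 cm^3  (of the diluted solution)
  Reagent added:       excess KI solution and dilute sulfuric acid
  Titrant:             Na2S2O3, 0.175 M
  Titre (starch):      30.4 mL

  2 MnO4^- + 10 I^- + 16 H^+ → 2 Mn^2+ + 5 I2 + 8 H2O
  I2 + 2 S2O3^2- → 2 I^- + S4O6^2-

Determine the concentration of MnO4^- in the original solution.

0.176 M

n(S2O3^2-) = 0.0304 × 0.175 = 5.32 × 10^-3 mol
n(I2) = n(S2O3^2-)/2 = 2.66 × 10^-3 mol
From the 2:5 ratio, n(MnO4^-) in the aliquot = 2/5 × 2.66 × 10^-3 = 1.06 × 10^-3 mol
[MnO4^-]_dilute = 1.06 × 10^-3 / 0.0249 = 0.0427 mol/L
[MnO4^-]_original = 0.0427 × 100.0/24.3 = 0.176 mol/L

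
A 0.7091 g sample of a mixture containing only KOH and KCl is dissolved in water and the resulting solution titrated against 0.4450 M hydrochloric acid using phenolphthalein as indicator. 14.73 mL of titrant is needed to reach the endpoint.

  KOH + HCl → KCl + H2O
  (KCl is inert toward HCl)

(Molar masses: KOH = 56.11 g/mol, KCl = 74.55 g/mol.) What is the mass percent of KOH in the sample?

n(HCl) = 0.01473 × 0.4450 = 6.555 × 10^-3 mol
Let x = n(KOH), y = n(KCl).
Titrant: 1x = 6.555 × 10^-3;  mass: 56.11x + 74.55y = 0.7091
Solving, x = 6.555 × 10^-3 mol, y = 4.578 × 10^-3 mol
mass of KOH = 6.555 × 10^-3 × 56.11 = 0.3678 g
% KOH = 0.3678 / 0.7091 × 100 = 51.87 %

51.87 %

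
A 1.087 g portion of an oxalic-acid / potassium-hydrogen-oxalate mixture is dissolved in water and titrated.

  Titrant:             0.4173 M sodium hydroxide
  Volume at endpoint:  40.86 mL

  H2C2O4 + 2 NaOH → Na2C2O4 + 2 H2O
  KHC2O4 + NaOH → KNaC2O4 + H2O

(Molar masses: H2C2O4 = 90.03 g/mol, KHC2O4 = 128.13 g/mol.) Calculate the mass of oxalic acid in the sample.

0.5945 g

n(NaOH) = 0.04086 × 0.4173 = 0.01705 mol
Let x = n(H2C2O4), y = n(KHC2O4).
Titrant: 2x + 1y = 0.01705;  mass: 90.03x + 128.13y = 1.087
Solving, x = 6.604 × 10^-3 mol, y = 3.844 × 10^-3 mol
mass of H2C2O4 = 6.604 × 10^-3 × 90.03 = 0.5945 g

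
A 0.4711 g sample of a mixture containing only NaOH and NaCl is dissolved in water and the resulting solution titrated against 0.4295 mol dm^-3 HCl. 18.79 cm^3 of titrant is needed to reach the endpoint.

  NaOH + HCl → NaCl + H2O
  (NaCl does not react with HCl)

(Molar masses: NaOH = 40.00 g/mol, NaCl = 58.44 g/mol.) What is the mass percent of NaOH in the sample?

68.52 %

n(HCl) = 0.01879 × 0.4295 = 8.070 × 10^-3 mol
Let x = n(NaOH), y = n(NaCl).
Titrant: 1x = 8.070 × 10^-3;  mass: 40.00x + 58.44y = 0.4711
Solving, x = 8.070 × 10^-3 mol, y = 2.537 × 10^-3 mol
mass of NaOH = 8.070 × 10^-3 × 40.00 = 0.3228 g
% NaOH = 0.3228 / 0.4711 × 100 = 68.52 %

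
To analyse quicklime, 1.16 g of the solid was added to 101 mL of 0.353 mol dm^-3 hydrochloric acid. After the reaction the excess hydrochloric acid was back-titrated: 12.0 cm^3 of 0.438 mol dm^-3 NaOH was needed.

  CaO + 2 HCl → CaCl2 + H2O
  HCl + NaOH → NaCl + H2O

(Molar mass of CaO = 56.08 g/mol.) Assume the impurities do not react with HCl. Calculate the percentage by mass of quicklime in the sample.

73.5 %

n(HCl) added = 0.101 × 0.353 = 0.0357 mol
n(NaOH) used in back-titration = 0.0120 × 0.438 = 5.26 × 10^-3 mol
n(HCl) left over = 5.26 × 10^-3 mol (1:1 ratio)
n(HCl) consumed by analyte = 0.0357 − 5.26 × 10^-3 = 0.0304 mol
From the 1:2 ratio, n(CaO) = 1/2 × 0.0304 = 0.0152 mol
mass of CaO = 0.0152 × 56.08 = 0.852 g
% CaO = 0.852 / 1.16 × 100 = 73.5 %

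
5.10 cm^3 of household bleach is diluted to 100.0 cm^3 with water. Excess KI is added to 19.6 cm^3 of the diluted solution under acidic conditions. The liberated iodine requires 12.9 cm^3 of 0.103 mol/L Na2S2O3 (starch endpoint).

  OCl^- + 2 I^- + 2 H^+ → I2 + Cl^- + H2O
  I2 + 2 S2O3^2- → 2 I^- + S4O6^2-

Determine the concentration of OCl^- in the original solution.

n(S2O3^2-) = 0.0129 × 0.103 = 1.33 × 10^-3 mol
n(I2) = n(S2O3^2-)/2 = 6.64 × 10^-4 mol
n(OCl^-) in the aliquot = 6.64 × 10^-4 mol (1:1 ratio)
[OCl^-]_dilute = 6.64 × 10^-4 / 0.0196 = 0.0339 mol/L
[OCl^-]_original = 0.0339 × 100.0/5.10 = 0.665 mol/L

0.665 mol/L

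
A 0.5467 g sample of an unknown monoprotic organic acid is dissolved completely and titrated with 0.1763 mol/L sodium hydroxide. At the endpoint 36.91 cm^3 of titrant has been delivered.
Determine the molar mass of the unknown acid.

84.01 g/mol

n(NaOH) = 0.03691 L × 0.1763 mol/L = 6.507 × 10^-3 mol
n(HA) = 6.507 × 10^-3 mol (1:1 ratio)
M = m / n = 0.5467 g / 6.507 × 10^-3 mol = 84.01 g/mol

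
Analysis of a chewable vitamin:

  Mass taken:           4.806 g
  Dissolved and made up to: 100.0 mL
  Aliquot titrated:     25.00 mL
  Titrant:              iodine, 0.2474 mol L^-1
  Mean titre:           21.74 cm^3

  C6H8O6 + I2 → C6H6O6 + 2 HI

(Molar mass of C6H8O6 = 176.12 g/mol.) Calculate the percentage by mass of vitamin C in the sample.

78.84 %

n(I2) per titration = 0.02174 × 0.2474 = 5.378 × 10^-3 mol
n(C6H8O6) in each aliquot = 5.378 × 10^-3 mol (1:1 ratio)
n(C6H8O6) in the whole flask = 5.378 × 10^-3 × 100.0/25.00 = 0.02151 mol
mass of C6H8O6 = 0.02151 × 176.12 = 3.789 g
% C6H8O6 = 3.789 / 4.806 × 100 = 78.84 %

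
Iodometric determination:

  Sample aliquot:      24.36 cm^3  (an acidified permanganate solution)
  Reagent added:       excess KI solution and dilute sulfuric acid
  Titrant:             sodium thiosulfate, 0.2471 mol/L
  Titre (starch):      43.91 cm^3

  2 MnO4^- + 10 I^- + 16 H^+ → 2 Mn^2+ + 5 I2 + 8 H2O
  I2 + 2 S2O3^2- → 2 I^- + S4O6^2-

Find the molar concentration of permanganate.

n(S2O3^2-) = 0.04391 × 0.2471 = 0.01085 mol
n(I2) = n(S2O3^2-)/2 = 5.425 × 10^-3 mol
From the 2:5 ratio, n(MnO4^-) in the aliquot = 2/5 × 5.425 × 10^-3 = 2.170 × 10^-3 mol
[MnO4^-] = 2.170 × 10^-3 / 0.02436 = 0.08908 mol/L

0.08908 mol/L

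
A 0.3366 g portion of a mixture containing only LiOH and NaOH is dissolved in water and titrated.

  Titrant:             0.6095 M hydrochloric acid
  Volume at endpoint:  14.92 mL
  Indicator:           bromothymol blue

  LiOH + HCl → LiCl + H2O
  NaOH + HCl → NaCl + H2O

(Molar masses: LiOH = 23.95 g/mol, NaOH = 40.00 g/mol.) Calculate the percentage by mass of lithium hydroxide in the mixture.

n(HCl) = 0.01492 × 0.6095 = 9.094 × 10^-3 mol
Let x = n(LiOH), y = n(NaOH).
Titrant: 1x + 1y = 9.094 × 10^-3;  mass: 23.95x + 40.00y = 0.3366
Solving, x = 1.692 × 10^-3 mol, y = 7.402 × 10^-3 mol
mass of LiOH = 1.692 × 10^-3 × 23.95 = 0.04051 g
% LiOH = 0.04051 / 0.3366 × 100 = 12.04 %

12.04 %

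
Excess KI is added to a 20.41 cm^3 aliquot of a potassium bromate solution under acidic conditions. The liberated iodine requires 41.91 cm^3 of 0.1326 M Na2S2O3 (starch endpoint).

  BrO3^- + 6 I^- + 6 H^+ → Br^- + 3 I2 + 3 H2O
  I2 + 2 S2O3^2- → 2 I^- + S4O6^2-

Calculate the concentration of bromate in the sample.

0.04538 M

n(S2O3^2-) = 0.04191 × 0.1326 = 5.557 × 10^-3 mol
n(I2) = n(S2O3^2-)/2 = 2.779 × 10^-3 mol
From the 1:3 ratio, n(BrO3^-) in the aliquot = 1/3 × 2.779 × 10^-3 = 9.262 × 10^-4 mol
[BrO3^-] = 9.262 × 10^-4 / 0.02041 = 0.04538 mol/L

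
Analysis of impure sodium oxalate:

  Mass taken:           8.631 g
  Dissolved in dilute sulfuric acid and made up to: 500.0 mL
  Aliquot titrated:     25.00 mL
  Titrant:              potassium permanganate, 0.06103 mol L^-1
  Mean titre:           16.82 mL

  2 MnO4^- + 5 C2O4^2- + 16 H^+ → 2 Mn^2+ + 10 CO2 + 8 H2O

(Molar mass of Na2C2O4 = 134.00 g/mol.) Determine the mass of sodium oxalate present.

n(KMnO4) per titration = 0.01682 × 0.06103 = 1.027 × 10^-3 mol
From the 5:2 ratio, n(Na2C2O4) in each aliquot = 5/2 × 1.027 × 10^-3 = 2.566 × 10^-3 mol
n(Na2C2O4) in the whole flask = 2.566 × 10^-3 × 500.0/25.00 = 0.05133 mol
mass of Na2C2O4 = 0.05133 × 134.00 = 6.878 g

6.878 g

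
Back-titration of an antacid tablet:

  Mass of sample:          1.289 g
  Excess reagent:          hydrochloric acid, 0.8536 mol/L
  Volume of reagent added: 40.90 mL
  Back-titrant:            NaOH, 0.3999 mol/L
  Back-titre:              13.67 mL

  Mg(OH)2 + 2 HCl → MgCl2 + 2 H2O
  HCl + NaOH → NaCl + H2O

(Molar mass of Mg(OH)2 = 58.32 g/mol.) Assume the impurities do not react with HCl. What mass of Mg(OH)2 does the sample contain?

0.8586 g

n(HCl) added = 0.04090 × 0.8536 = 0.03491 mol
n(NaOH) used in back-titration = 0.01367 × 0.3999 = 5.467 × 10^-3 mol
n(HCl) left over = 5.467 × 10^-3 mol (1:1 ratio)
n(HCl) consumed by analyte = 0.03491 − 5.467 × 10^-3 = 0.02945 mol
From the 1:2 ratio, n(Mg(OH)2) = 1/2 × 0.02945 = 0.01472 mol
mass of Mg(OH)2 = 0.01472 × 58.32 = 0.8586 g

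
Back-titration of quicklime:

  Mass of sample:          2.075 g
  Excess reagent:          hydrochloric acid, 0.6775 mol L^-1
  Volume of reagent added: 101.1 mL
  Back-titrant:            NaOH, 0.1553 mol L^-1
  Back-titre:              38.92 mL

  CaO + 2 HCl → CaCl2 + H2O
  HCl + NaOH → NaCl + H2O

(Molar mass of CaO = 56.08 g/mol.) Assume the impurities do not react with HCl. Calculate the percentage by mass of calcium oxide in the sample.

84.39 %

n(HCl) added = 0.1011 × 0.6775 = 0.06850 mol
n(NaOH) used in back-titration = 0.03892 × 0.1553 = 6.044 × 10^-3 mol
n(HCl) left over = 6.044 × 10^-3 mol (1:1 ratio)
n(HCl) consumed by analyte = 0.06850 − 6.044 × 10^-3 = 0.06245 mol
From the 1:2 ratio, n(CaO) = 1/2 × 0.06245 = 0.03123 mol
mass of CaO = 0.03123 × 56.08 = 1.751 g
% CaO = 1.751 / 2.075 × 100 = 84.39 %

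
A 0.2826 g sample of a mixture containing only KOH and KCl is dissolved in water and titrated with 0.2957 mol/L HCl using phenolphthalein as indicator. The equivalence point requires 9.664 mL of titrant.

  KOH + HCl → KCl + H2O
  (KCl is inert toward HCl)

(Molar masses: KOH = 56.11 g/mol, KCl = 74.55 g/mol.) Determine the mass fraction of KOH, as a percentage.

n(HCl) = 0.009664 × 0.2957 = 2.858 × 10^-3 mol
Let x = n(KOH), y = n(KCl).
Titrant: 1x = 2.858 × 10^-3;  mass: 56.11x + 74.55y = 0.2826
Solving, x = 2.858 × 10^-3 mol, y = 1.640 × 10^-3 mol
mass of KOH = 2.858 × 10^-3 × 56.11 = 0.1603 g
% KOH = 0.1603 / 0.2826 × 100 = 56.74 %

56.74 %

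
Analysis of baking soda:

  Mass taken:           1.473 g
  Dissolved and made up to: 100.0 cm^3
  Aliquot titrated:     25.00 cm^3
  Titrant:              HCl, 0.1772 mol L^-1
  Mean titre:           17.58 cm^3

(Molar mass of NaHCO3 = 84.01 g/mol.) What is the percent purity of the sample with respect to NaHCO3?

71.07 %

NaHCO3 + HCl → NaCl + H2O + CO2
n(HCl) per titration = 0.01758 × 0.1772 = 3.115 × 10^-3 mol
n(NaHCO3) in each aliquot = 3.115 × 10^-3 mol (1:1 ratio)
n(NaHCO3) in the whole flask = 3.115 × 10^-3 × 100.0/25.00 = 0.01246 mol
mass of NaHCO3 = 0.01246 × 84.01 = 1.047 g
% NaHCO3 = 1.047 / 1.473 × 100 = 71.07 %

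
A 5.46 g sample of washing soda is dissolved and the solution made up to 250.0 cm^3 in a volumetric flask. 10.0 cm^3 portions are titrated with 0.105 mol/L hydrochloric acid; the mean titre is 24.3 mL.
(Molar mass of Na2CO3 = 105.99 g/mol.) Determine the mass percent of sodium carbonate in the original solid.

61.9 %

Na2CO3 + 2 HCl → 2 NaCl + H2O + CO2
n(HCl) per titration = 0.0243 × 0.105 = 2.55 × 10^-3 mol
From the 1:2 ratio, n(Na2CO3) in each aliquot = 1/2 × 2.55 × 10^-3 = 1.28 × 10^-3 mol
n(Na2CO3) in the whole flask = 1.28 × 10^-3 × 250.0/10.0 = 0.0319 mol
mass of Na2CO3 = 0.0319 × 105.99 = 3.38 g
% Na2CO3 = 3.38 / 5.46 × 100 = 61.9 %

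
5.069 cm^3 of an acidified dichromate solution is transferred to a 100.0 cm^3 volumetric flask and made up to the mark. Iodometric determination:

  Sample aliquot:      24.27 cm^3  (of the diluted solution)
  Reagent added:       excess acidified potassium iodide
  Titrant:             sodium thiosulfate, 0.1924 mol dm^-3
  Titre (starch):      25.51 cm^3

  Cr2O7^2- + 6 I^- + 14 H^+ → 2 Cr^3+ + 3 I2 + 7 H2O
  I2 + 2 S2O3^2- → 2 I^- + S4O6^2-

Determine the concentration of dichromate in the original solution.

n(S2O3^2-) = 0.02551 × 0.1924 = 4.908 × 10^-3 mol
n(I2) = n(S2O3^2-)/2 = 2.454 × 10^-3 mol
From the 1:3 ratio, n(Cr2O7^2-) in the aliquot = 1/3 × 2.454 × 10^-3 = 8.180 × 10^-4 mol
[Cr2O7^2-]_dilute = 8.180 × 10^-4 / 0.02427 = 0.03371 mol/L
[Cr2O7^2-]_original = 0.03371 × 100.0/5.069 = 0.6649 mol/L

0.6649 mol/L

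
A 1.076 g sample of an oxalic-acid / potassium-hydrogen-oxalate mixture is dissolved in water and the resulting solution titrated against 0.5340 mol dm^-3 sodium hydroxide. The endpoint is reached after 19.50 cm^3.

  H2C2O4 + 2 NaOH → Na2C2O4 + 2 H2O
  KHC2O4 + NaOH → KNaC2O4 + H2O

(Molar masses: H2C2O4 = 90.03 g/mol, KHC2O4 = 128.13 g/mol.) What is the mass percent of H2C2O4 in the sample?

13.00 %

n(NaOH) = 0.01950 × 0.5340 = 0.01041 mol
Let x = n(H2C2O4), y = n(KHC2O4).
Titrant: 2x + 1y = 0.01041;  mass: 90.03x + 128.13y = 1.076
Solving, x = 1.553 × 10^-3 mol, y = 7.306 × 10^-3 mol
mass of H2C2O4 = 1.553 × 10^-3 × 90.03 = 0.1399 g
% H2C2O4 = 0.1399 / 1.076 × 100 = 13.00 %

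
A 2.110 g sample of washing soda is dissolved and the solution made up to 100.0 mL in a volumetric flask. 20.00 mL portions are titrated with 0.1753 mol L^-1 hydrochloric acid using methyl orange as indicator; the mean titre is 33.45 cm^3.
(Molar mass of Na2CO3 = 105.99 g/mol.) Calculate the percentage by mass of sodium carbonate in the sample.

73.64 %

Na2CO3 + 2 HCl → 2 NaCl + H2O + CO2
n(HCl) per titration = 0.03345 × 0.1753 = 5.864 × 10^-3 mol
From the 1:2 ratio, n(Na2CO3) in each aliquot = 1/2 × 5.864 × 10^-3 = 2.932 × 10^-3 mol
n(Na2CO3) in the whole flask = 2.932 × 10^-3 × 100.0/20.00 = 0.01466 mol
mass of Na2CO3 = 0.01466 × 105.99 = 1.554 g
% Na2CO3 = 1.554 / 2.110 × 100 = 73.64 %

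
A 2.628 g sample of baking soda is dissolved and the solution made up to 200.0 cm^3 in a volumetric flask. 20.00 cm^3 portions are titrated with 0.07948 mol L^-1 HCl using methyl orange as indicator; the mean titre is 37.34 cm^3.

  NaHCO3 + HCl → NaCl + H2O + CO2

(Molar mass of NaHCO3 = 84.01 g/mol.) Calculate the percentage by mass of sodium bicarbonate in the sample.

n(HCl) per titration = 0.03734 × 0.07948 = 2.968 × 10^-3 mol
n(NaHCO3) in each aliquot = 2.968 × 10^-3 mol (1:1 ratio)
n(NaHCO3) in the whole flask = 2.968 × 10^-3 × 200.0/20.00 = 0.02968 mol
mass of NaHCO3 = 0.02968 × 84.01 = 2.493 g
% NaHCO3 = 2.493 / 2.628 × 100 = 94.87 %

94.87 %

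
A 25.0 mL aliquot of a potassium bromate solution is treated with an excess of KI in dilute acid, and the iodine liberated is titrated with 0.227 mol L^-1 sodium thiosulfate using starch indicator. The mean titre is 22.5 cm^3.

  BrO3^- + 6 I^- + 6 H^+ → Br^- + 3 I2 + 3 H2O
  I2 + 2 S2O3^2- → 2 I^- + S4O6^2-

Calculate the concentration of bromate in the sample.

n(S2O3^2-) = 0.0225 × 0.227 = 5.11 × 10^-3 mol
n(I2) = n(S2O3^2-)/2 = 2.55 × 10^-3 mol
From the 1:3 ratio, n(BrO3^-) in the aliquot = 1/3 × 2.55 × 10^-3 = 8.51 × 10^-4 mol
[BrO3^-] = 8.51 × 10^-4 / 0.0250 = 0.0340 mol/L

0.0340 mol/L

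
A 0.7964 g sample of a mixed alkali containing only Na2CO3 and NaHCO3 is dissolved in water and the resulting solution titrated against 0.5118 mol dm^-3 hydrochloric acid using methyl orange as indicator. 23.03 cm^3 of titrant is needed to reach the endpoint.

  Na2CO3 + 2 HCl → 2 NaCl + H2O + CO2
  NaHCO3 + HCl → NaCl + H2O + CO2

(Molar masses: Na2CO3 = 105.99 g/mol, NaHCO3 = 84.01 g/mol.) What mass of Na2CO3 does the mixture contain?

n(HCl) = 0.02303 × 0.5118 = 0.01179 mol
Let x = n(Na2CO3), y = n(NaHCO3).
Titrant: 2x + 1y = 0.01179;  mass: 105.99x + 84.01y = 0.7964
Solving, x = 3.124 × 10^-3 mol, y = 5.538 × 10^-3 mol
mass of Na2CO3 = 3.124 × 10^-3 × 105.99 = 0.3312 g

0.3312 g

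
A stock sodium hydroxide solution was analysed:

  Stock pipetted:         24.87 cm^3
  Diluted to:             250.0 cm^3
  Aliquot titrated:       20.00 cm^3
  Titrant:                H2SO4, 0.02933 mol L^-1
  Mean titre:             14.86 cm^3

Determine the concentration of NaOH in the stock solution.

2 NaOH + H2SO4 → Na2SO4 + 2 H2O
n(H2SO4) = 0.01486 × 0.02933 = 4.358 × 10^-4 mol
From the 2:1 ratio, n(NaOH) in the aliquot = 2/1 × 4.358 × 10^-4 = 8.717 × 10^-4 mol
[NaOH]_dilute = 8.717 × 10^-4 / 0.02000 = 0.04358 mol/L
Dilution factor = 250.0 / 24.87 = 10.05
[NaOH]_stock = 0.04358 × 10.05 = 0.4381 mol/L

0.4381 mol/L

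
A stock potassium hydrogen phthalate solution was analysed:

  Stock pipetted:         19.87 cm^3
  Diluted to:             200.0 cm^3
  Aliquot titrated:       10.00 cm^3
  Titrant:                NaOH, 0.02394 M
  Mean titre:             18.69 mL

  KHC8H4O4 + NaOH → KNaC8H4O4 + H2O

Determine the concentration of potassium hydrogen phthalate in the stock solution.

0.4504 M

n(NaOH) = 0.01869 × 0.02394 = 4.474 × 10^-4 mol
n(KHC8H4O4) in the aliquot = 4.474 × 10^-4 mol (1:1 ratio)
[KHC8H4O4]_dilute = 4.474 × 10^-4 / 0.01000 = 0.04474 mol/L
Dilution factor = 200.0 / 19.87 = 10.07
[KHC8H4O4]_stock = 0.04474 × 10.07 = 0.4504 mol/L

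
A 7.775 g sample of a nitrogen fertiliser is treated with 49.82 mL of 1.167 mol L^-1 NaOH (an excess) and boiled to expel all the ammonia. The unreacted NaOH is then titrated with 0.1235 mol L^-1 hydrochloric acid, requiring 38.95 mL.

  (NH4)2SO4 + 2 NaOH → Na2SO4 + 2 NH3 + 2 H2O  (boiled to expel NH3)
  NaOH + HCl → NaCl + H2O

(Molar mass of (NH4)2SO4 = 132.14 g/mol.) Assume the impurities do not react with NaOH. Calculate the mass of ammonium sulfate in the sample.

n(NaOH) added = 0.04982 × 1.167 = 0.05814 mol
n(HCl) used in back-titration = 0.03895 × 0.1235 = 4.810 × 10^-3 mol
n(NaOH) left over = 4.810 × 10^-3 mol (1:1 ratio)
n(NaOH) consumed by analyte = 0.05814 − 4.810 × 10^-3 = 0.05333 mol
From the 1:2 ratio, n((NH4)2SO4) = 1/2 × 0.05333 = 0.02666 mol
mass of (NH4)2SO4 = 0.02666 × 132.14 = 3.523 g

3.523 g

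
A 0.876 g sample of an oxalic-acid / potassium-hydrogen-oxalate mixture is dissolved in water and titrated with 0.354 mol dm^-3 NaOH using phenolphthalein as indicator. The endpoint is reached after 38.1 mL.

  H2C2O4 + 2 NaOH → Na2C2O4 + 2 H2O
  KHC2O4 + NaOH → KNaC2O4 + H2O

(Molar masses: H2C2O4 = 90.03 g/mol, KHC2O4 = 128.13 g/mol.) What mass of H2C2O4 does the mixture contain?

n(NaOH) = 0.0381 × 0.354 = 0.0135 mol
Let x = n(H2C2O4), y = n(KHC2O4).
Titrant: 2x + 1y = 0.0135;  mass: 90.03x + 128.13y = 0.876
Solving, x = 5.13 × 10^-3 mol, y = 3.23 × 10^-3 mol
mass of H2C2O4 = 5.13 × 10^-3 × 90.03 = 0.462 g

0.462 g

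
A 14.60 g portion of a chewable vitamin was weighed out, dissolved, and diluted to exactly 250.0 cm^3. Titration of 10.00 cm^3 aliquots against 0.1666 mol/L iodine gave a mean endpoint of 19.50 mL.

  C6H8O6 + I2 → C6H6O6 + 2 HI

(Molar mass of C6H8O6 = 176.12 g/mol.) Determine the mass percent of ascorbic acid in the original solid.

97.97 %

n(I2) per titration = 0.01950 × 0.1666 = 3.249 × 10^-3 mol
n(C6H8O6) in each aliquot = 3.249 × 10^-3 mol (1:1 ratio)
n(C6H8O6) in the whole flask = 3.249 × 10^-3 × 250.0/10.00 = 0.08122 mol
mass of C6H8O6 = 0.08122 × 176.12 = 14.30 g
% C6H8O6 = 14.30 / 14.60 × 100 = 97.97 %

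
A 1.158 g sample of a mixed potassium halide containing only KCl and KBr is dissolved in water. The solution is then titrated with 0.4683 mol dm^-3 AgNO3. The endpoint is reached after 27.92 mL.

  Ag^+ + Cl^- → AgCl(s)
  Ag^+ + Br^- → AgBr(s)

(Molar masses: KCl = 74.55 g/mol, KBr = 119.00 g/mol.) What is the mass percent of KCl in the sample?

57.63 %

n(AgNO3) = 0.02792 × 0.4683 = 0.01307 mol
Let x = n(KCl), y = n(KBr).
Titrant: 1x + 1y = 0.01307;  mass: 74.55x + 119.00y = 1.158
Solving, x = 8.952 × 10^-3 mol, y = 4.123 × 10^-3 mol
mass of KCl = 8.952 × 10^-3 × 74.55 = 0.6674 g
% KCl = 0.6674 / 1.158 × 100 = 57.63 %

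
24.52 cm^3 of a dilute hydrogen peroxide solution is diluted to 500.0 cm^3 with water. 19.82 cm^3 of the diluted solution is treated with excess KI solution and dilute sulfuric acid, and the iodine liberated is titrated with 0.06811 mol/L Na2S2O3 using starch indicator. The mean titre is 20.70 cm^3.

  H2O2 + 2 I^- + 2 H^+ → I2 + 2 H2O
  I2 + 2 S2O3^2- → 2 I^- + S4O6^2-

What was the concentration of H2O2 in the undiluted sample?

n(S2O3^2-) = 0.02070 × 0.06811 = 1.410 × 10^-3 mol
n(I2) = n(S2O3^2-)/2 = 7.049 × 10^-4 mol
n(H2O2) in the aliquot = 7.049 × 10^-4 mol (1:1 ratio)
[H2O2]_dilute = 7.049 × 10^-4 / 0.01982 = 0.03557 mol/L
[H2O2]_original = 0.03557 × 500.0/24.52 = 0.7253 mol/L

0.7253 mol/L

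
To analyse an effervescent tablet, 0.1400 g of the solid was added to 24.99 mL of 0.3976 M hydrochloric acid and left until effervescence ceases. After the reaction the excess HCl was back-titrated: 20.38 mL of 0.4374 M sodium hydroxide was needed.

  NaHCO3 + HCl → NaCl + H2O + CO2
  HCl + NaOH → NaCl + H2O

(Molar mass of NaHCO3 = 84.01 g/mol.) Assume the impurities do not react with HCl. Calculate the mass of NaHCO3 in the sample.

0.08584 g

n(HCl) added = 0.02499 × 0.3976 = 9.936 × 10^-3 mol
n(NaOH) used in back-titration = 0.02038 × 0.4374 = 8.914 × 10^-3 mol
n(HCl) left over = 8.914 × 10^-3 mol (1:1 ratio)
n(HCl) consumed by analyte = 9.936 × 10^-3 − 8.914 × 10^-3 = 1.022 × 10^-3 mol
n(NaHCO3) = 1.022 × 10^-3 mol (1:1 ratio)
mass of NaHCO3 = 1.022 × 10^-3 × 84.01 = 0.08584 g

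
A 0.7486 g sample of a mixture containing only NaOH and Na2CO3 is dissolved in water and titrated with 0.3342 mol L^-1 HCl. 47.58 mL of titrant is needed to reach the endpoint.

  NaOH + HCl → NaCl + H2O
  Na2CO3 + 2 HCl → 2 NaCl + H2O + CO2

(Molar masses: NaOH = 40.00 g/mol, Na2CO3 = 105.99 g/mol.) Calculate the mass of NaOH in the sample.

n(HCl) = 0.04758 × 0.3342 = 0.01590 mol
Let x = n(NaOH), y = n(Na2CO3).
Titrant: 1x + 2y = 0.01590;  mass: 40.00x + 105.99y = 0.7486
Solving, x = 7.240 × 10^-3 mol, y = 4.331 × 10^-3 mol
mass of NaOH = 7.240 × 10^-3 × 40.00 = 0.2896 g

0.2896 g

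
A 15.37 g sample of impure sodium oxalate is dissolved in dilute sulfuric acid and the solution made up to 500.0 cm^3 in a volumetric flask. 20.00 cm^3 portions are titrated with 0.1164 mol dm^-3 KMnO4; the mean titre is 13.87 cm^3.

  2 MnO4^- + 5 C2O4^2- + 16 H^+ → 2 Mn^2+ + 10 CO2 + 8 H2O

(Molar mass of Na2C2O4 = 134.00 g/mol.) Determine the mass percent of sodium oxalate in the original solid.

n(KMnO4) per titration = 0.01387 × 0.1164 = 1.614 × 10^-3 mol
From the 5:2 ratio, n(Na2C2O4) in each aliquot = 5/2 × 1.614 × 10^-3 = 4.036 × 10^-3 mol
n(Na2C2O4) in the whole flask = 4.036 × 10^-3 × 500.0/20.00 = 0.1009 mol
mass of Na2C2O4 = 0.1009 × 134.00 = 13.52 g
% Na2C2O4 = 13.52 / 15.37 × 100 = 87.97 %

87.97 %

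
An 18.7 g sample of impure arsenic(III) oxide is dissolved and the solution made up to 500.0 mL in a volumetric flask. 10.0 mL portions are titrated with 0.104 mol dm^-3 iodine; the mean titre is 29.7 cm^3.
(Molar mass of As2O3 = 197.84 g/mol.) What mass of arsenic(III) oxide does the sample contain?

As2O3 + 2 I2 + 2 H2O → As2O5 + 4 HI
n(I2) per titration = 0.0297 × 0.104 = 3.09 × 10^-3 mol
From the 1:2 ratio, n(As2O3) in each aliquot = 1/2 × 3.09 × 10^-3 = 1.54 × 10^-3 mol
n(As2O3) in the whole flask = 1.54 × 10^-3 × 500.0/10.0 = 0.0772 mol
mass of As2O3 = 0.0772 × 197.84 = 15.3 g

15.3 g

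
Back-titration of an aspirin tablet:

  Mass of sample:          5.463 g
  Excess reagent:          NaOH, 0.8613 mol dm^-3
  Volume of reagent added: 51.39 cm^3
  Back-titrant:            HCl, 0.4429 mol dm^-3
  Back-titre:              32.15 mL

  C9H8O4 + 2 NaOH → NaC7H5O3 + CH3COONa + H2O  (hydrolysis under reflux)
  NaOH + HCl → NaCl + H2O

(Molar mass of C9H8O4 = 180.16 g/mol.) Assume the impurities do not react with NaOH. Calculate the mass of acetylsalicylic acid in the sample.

2.704 g

n(NaOH) added = 0.05139 × 0.8613 = 0.04426 mol
n(HCl) used in back-titration = 0.03215 × 0.4429 = 0.01424 mol
n(NaOH) left over = 0.01424 mol (1:1 ratio)
n(NaOH) consumed by analyte = 0.04426 − 0.01424 = 0.03002 mol
From the 1:2 ratio, n(C9H8O4) = 1/2 × 0.03002 = 0.01501 mol
mass of C9H8O4 = 0.01501 × 180.16 = 2.704 g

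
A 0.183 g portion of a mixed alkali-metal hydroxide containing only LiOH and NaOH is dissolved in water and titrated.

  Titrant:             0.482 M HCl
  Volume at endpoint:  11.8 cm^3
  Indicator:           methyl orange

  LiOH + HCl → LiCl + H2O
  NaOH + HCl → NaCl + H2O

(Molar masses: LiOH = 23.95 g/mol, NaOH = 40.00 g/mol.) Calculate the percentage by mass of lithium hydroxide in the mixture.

36.3 %

n(HCl) = 0.0118 × 0.482 = 5.69 × 10^-3 mol
Let x = n(LiOH), y = n(NaOH).
Titrant: 1x + 1y = 5.69 × 10^-3;  mass: 23.95x + 40.00y = 0.183
Solving, x = 2.77 × 10^-3 mol, y = 2.91 × 10^-3 mol
mass of LiOH = 2.77 × 10^-3 × 23.95 = 0.0664 g
% LiOH = 0.0664 / 0.183 × 100 = 36.3 %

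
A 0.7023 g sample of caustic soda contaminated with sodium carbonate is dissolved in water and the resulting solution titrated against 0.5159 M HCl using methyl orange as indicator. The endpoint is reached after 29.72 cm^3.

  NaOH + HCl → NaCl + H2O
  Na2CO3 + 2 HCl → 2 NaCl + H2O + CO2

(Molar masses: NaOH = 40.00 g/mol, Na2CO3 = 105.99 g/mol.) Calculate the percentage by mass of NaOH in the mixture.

n(HCl) = 0.02972 × 0.5159 = 0.01533 mol
Let x = n(NaOH), y = n(Na2CO3).
Titrant: 1x + 2y = 0.01533;  mass: 40.00x + 105.99y = 0.7023
Solving, x = 8.484 × 10^-3 mol, y = 3.424 × 10^-3 mol
mass of NaOH = 8.484 × 10^-3 × 40.00 = 0.3394 g
% NaOH = 0.3394 / 0.7023 × 100 = 48.32 %

48.32 %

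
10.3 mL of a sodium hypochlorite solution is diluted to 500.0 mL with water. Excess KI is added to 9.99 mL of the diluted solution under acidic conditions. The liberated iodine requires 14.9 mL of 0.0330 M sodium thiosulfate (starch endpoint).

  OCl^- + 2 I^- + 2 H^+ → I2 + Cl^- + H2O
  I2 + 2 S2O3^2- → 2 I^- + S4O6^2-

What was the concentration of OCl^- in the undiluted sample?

1.19 M

n(S2O3^2-) = 0.0149 × 0.0330 = 4.92 × 10^-4 mol
n(I2) = n(S2O3^2-)/2 = 2.46 × 10^-4 mol
n(OCl^-) in the aliquot = 2.46 × 10^-4 mol (1:1 ratio)
[OCl^-]_dilute = 2.46 × 10^-4 / 0.00999 = 0.0246 mol/L
[OCl^-]_original = 0.0246 × 500.0/10.3 = 1.19 mol/L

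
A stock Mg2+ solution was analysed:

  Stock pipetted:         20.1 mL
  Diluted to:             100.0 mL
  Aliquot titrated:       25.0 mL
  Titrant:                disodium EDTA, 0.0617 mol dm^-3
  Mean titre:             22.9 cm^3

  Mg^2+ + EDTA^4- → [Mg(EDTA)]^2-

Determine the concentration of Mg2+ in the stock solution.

0.281 mol/L

n(EDTA) = 0.0229 × 0.0617 = 1.41 × 10^-3 mol
n(Mg2+) in the aliquot = 1.41 × 10^-3 mol (1:1 ratio)
[Mg2+]_dilute = 1.41 × 10^-3 / 0.0250 = 0.0565 mol/L
Dilution factor = 100.0 / 20.1 = 4.975
[Mg2+]_stock = 0.0565 × 4.975 = 0.281 mol/L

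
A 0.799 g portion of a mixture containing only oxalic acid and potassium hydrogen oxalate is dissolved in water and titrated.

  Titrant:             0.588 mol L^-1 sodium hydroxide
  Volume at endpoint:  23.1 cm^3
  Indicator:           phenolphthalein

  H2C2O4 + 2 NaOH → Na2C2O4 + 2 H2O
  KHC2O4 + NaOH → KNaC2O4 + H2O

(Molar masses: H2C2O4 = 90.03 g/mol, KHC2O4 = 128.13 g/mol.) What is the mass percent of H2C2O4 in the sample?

63.8 %

n(NaOH) = 0.0231 × 0.588 = 0.0136 mol
Let x = n(H2C2O4), y = n(KHC2O4).
Titrant: 2x + 1y = 0.0136;  mass: 90.03x + 128.13y = 0.799
Solving, x = 5.66 × 10^-3 mol, y = 2.26 × 10^-3 mol
mass of H2C2O4 = 5.66 × 10^-3 × 90.03 = 0.510 g
% H2C2O4 = 0.510 / 0.799 × 100 = 63.8 %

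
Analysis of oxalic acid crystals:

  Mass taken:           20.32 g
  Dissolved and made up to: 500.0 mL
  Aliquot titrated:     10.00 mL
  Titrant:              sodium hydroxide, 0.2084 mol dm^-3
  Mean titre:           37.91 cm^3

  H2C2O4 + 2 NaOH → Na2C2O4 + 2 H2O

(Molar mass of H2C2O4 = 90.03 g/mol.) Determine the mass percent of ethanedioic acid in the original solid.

n(NaOH) per titration = 0.03791 × 0.2084 = 7.900 × 10^-3 mol
From the 1:2 ratio, n(H2C2O4) in each aliquot = 1/2 × 7.900 × 10^-3 = 3.950 × 10^-3 mol
n(H2C2O4) in the whole flask = 3.950 × 10^-3 × 500.0/10.00 = 0.1975 mol
mass of H2C2O4 = 0.1975 × 90.03 = 17.78 g
% H2C2O4 = 17.78 / 20.32 × 100 = 87.51 %

87.51 %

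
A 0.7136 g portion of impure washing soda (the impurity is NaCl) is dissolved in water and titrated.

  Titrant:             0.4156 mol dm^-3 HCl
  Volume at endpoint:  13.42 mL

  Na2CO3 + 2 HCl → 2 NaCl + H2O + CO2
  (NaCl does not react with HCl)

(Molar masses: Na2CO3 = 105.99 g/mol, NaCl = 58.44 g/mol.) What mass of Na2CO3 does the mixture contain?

0.2956 g

n(HCl) = 0.01342 × 0.4156 = 5.577 × 10^-3 mol
Let x = n(Na2CO3), y = n(NaCl).
Titrant: 2x = 5.577 × 10^-3;  mass: 105.99x + 58.44y = 0.7136
Solving, x = 2.789 × 10^-3 mol, y = 7.153 × 10^-3 mol
mass of Na2CO3 = 2.789 × 10^-3 × 105.99 = 0.2956 g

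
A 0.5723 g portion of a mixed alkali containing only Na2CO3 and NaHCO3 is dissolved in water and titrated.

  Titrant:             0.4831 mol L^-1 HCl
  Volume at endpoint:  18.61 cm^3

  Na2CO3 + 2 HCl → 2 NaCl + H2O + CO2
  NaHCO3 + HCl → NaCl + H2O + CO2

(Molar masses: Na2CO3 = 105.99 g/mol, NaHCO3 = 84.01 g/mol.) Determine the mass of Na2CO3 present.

n(HCl) = 0.01861 × 0.4831 = 8.990 × 10^-3 mol
Let x = n(Na2CO3), y = n(NaHCO3).
Titrant: 2x + 1y = 8.990 × 10^-3;  mass: 105.99x + 84.01y = 0.5723
Solving, x = 2.950 × 10^-3 mol, y = 3.090 × 10^-3 mol
mass of Na2CO3 = 2.950 × 10^-3 × 105.99 = 0.3127 g

0.3127 g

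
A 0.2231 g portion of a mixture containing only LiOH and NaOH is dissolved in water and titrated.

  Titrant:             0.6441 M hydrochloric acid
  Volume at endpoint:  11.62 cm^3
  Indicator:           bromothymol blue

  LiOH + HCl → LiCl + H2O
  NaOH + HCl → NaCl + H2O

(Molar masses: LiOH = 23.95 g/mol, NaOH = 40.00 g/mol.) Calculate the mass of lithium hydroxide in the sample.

n(HCl) = 0.01162 × 0.6441 = 7.484 × 10^-3 mol
Let x = n(LiOH), y = n(NaOH).
Titrant: 1x + 1y = 7.484 × 10^-3;  mass: 23.95x + 40.00y = 0.2231
Solving, x = 4.753 × 10^-3 mol, y = 2.732 × 10^-3 mol
mass of LiOH = 4.753 × 10^-3 × 23.95 = 0.1138 g

0.1138 g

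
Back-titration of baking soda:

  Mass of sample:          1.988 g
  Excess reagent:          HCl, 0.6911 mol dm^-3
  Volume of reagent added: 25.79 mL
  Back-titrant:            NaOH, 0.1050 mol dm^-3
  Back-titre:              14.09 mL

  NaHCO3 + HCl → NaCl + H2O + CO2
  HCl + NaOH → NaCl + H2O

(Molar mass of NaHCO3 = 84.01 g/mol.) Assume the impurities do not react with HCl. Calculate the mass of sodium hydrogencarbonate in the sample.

1.373 g

n(HCl) added = 0.02579 × 0.6911 = 0.01782 mol
n(NaOH) used in back-titration = 0.01409 × 0.1050 = 1.479 × 10^-3 mol
n(HCl) left over = 1.479 × 10^-3 mol (1:1 ratio)
n(HCl) consumed by analyte = 0.01782 − 1.479 × 10^-3 = 0.01634 mol
n(NaHCO3) = 0.01634 mol (1:1 ratio)
mass of NaHCO3 = 0.01634 × 84.01 = 1.373 g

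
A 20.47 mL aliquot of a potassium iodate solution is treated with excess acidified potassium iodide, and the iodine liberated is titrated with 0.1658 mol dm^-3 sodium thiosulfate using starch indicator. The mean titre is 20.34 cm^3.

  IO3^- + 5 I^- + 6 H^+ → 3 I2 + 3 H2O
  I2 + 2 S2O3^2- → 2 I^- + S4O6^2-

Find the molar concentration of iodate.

0.02746 mol/L

n(S2O3^2-) = 0.02034 × 0.1658 = 3.372 × 10^-3 mol
n(I2) = n(S2O3^2-)/2 = 1.686 × 10^-3 mol
From the 1:3 ratio, n(IO3^-) in the aliquot = 1/3 × 1.686 × 10^-3 = 5.621 × 10^-4 mol
[IO3^-] = 5.621 × 10^-4 / 0.02047 = 0.02746 mol/L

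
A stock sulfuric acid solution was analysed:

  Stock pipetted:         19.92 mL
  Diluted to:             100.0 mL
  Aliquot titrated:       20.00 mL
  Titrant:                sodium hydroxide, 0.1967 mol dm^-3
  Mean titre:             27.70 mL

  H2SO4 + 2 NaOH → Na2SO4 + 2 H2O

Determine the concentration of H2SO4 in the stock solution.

n(NaOH) = 0.02770 × 0.1967 = 5.449 × 10^-3 mol
From the 1:2 ratio, n(H2SO4) in the aliquot = 1/2 × 5.449 × 10^-3 = 2.724 × 10^-3 mol
[H2SO4]_dilute = 2.724 × 10^-3 / 0.02000 = 0.1362 mol/L
Dilution factor = 100.0 / 19.92 = 5.020
[H2SO4]_stock = 0.1362 × 5.020 = 0.6838 mol/L

0.6838 mol/L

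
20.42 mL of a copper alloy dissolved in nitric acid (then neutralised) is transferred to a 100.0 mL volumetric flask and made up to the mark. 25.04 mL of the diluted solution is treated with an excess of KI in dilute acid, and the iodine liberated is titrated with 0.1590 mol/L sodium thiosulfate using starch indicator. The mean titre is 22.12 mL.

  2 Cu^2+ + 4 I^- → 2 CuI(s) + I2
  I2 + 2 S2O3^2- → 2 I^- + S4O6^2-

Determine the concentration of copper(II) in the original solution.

0.6878 mol/L

n(S2O3^2-) = 0.02212 × 0.1590 = 3.517 × 10^-3 mol
n(I2) = n(S2O3^2-)/2 = 1.759 × 10^-3 mol
From the 2:1 ratio, n(Cu2+) in the aliquot = 2/1 × 1.759 × 10^-3 = 3.517 × 10^-3 mol
[Cu2+]_dilute = 3.517 × 10^-3 / 0.02504 = 0.1405 mol/L
[Cu2+]_original = 0.1405 × 100.0/20.42 = 0.6878 mol/L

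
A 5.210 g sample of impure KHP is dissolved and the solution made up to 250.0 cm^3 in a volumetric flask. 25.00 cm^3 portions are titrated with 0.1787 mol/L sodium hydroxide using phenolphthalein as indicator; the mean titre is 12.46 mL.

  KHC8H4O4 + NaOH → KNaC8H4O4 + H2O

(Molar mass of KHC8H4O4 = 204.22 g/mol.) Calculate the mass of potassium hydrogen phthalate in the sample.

4.547 g

n(NaOH) per titration = 0.01246 × 0.1787 = 2.227 × 10^-3 mol
n(KHC8H4O4) in each aliquot = 2.227 × 10^-3 mol (1:1 ratio)
n(KHC8H4O4) in the whole flask = 2.227 × 10^-3 × 250.0/25.00 = 0.02227 mol
mass of KHC8H4O4 = 0.02227 × 204.22 = 4.547 g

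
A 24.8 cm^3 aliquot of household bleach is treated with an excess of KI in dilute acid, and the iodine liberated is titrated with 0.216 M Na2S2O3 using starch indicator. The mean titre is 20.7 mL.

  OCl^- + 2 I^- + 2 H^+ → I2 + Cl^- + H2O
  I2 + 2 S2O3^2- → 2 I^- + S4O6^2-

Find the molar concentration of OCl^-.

n(S2O3^2-) = 0.0207 × 0.216 = 4.47 × 10^-3 mol
n(I2) = n(S2O3^2-)/2 = 2.24 × 10^-3 mol
n(OCl^-) in the aliquot = 2.24 × 10^-3 mol (1:1 ratio)
[OCl^-] = 2.24 × 10^-3 / 0.0248 = 0.0901 mol/L

0.0901 M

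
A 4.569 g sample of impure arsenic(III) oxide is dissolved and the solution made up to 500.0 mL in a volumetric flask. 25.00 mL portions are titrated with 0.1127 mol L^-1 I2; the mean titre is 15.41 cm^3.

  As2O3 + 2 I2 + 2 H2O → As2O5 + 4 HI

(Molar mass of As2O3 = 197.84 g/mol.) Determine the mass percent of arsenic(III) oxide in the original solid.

n(I2) per titration = 0.01541 × 0.1127 = 1.737 × 10^-3 mol
From the 1:2 ratio, n(As2O3) in each aliquot = 1/2 × 1.737 × 10^-3 = 8.684 × 10^-4 mol
n(As2O3) in the whole flask = 8.684 × 10^-4 × 500.0/25.00 = 0.01737 mol
mass of As2O3 = 0.01737 × 197.84 = 3.436 g
% As2O3 = 3.436 / 4.569 × 100 = 75.20 %

75.20 %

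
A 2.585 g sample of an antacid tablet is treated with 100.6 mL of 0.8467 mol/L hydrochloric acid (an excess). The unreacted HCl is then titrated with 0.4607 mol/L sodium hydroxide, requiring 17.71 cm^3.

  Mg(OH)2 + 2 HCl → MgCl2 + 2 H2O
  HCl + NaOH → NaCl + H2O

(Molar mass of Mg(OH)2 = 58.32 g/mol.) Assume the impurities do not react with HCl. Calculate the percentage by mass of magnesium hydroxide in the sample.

n(HCl) added = 0.1006 × 0.8467 = 0.08518 mol
n(NaOH) used in back-titration = 0.01771 × 0.4607 = 8.159 × 10^-3 mol
n(HCl) left over = 8.159 × 10^-3 mol (1:1 ratio)
n(HCl) consumed by analyte = 0.08518 − 8.159 × 10^-3 = 0.07702 mol
From the 1:2 ratio, n(Mg(OH)2) = 1/2 × 0.07702 = 0.03851 mol
mass of Mg(OH)2 = 0.03851 × 58.32 = 2.246 g
% Mg(OH)2 = 2.246 / 2.585 × 100 = 86.88 %

86.88 %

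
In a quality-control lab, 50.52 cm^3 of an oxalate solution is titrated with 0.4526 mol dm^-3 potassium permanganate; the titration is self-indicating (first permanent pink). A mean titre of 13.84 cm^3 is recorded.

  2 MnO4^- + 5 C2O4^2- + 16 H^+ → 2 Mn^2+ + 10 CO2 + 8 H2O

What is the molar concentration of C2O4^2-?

n(KMnO4) = 0.01384 L × 0.4526 mol/L = 6.264 × 10^-3 mol
From the 5:2 mole ratio, n(C2O4^2-) = 5/2 × 6.264 × 10^-3 = 0.01566 mol
[C2O4^2-] = 0.01566 mol / 0.05052 L = 0.3100 mol/L

0.3100 mol/L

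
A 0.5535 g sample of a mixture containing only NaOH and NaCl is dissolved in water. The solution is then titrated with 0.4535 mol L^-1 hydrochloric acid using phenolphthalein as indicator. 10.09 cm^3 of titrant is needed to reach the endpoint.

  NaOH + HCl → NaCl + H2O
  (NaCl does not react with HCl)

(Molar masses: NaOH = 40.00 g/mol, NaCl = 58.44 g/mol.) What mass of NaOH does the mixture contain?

0.1830 g

n(HCl) = 0.01009 × 0.4535 = 4.576 × 10^-3 mol
Let x = n(NaOH), y = n(NaCl).
Titrant: 1x = 4.576 × 10^-3;  mass: 40.00x + 58.44y = 0.5535
Solving, x = 4.576 × 10^-3 mol, y = 6.339 × 10^-3 mol
mass of NaOH = 4.576 × 10^-3 × 40.00 = 0.1830 g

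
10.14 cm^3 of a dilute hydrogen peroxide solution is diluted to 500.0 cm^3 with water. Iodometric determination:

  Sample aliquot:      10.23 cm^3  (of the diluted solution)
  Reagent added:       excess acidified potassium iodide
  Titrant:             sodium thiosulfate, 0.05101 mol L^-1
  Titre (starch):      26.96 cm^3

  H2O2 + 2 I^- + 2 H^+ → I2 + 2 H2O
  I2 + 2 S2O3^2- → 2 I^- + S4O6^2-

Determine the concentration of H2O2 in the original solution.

3.314 mol/L

n(S2O3^2-) = 0.02696 × 0.05101 = 1.375 × 10^-3 mol
n(I2) = n(S2O3^2-)/2 = 6.876 × 10^-4 mol
n(H2O2) in the aliquot = 6.876 × 10^-4 mol (1:1 ratio)
[H2O2]_dilute = 6.876 × 10^-4 / 0.01023 = 0.06722 mol/L
[H2O2]_original = 0.06722 × 500.0/10.14 = 3.314 mol/L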